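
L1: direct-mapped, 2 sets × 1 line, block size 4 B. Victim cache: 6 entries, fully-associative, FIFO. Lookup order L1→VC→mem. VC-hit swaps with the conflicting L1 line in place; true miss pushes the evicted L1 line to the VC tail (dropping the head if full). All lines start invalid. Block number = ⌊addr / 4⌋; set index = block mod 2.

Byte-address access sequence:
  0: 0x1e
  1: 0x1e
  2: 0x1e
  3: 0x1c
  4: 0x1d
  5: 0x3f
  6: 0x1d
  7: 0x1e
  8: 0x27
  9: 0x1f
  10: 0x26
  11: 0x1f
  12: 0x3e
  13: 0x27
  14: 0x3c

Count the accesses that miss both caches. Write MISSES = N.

  [0] addr=0x1e blk=7 s=1: MISS | VC []
  [1] addr=0x1e blk=7 s=1: L1-HIT | VC []
  [2] addr=0x1e blk=7 s=1: L1-HIT | VC []
  [3] addr=0x1c blk=7 s=1: L1-HIT | VC []
  [4] addr=0x1d blk=7 s=1: L1-HIT | VC []
  [5] addr=0x3f blk=15 s=1: MISS | VC [7]
  [6] addr=0x1d blk=7 s=1: VC-HIT | VC [15]
  [7] addr=0x1e blk=7 s=1: L1-HIT | VC [15]
  [8] addr=0x27 blk=9 s=1: MISS | VC [15, 7]
  [9] addr=0x1f blk=7 s=1: VC-HIT | VC [15, 9]
  [10] addr=0x26 blk=9 s=1: VC-HIT | VC [15, 7]
  [11] addr=0x1f blk=7 s=1: VC-HIT | VC [15, 9]
  [12] addr=0x3e blk=15 s=1: VC-HIT | VC [7, 9]
  [13] addr=0x27 blk=9 s=1: VC-HIT | VC [7, 15]
  [14] addr=0x3c blk=15 s=1: VC-HIT | VC [7, 9]

MISSES = 3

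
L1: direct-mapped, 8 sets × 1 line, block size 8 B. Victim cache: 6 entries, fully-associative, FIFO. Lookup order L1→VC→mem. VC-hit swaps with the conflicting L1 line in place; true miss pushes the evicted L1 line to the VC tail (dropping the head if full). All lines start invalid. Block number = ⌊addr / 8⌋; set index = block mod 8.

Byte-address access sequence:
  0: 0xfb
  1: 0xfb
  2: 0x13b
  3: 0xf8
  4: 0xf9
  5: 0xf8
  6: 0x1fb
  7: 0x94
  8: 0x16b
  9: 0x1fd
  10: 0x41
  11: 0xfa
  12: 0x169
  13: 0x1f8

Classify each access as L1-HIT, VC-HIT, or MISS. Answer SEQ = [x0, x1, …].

SEQ = [MISS, L1-HIT, MISS, VC-HIT, L1-HIT, L1-HIT, MISS, MISS, MISS, L1-HIT, MISS, VC-HIT, L1-HIT, VC-HIT]

  [0] addr=0xfb blk=31 s=7: MISS | VC []
  [1] addr=0xfb blk=31 s=7: L1-HIT | VC []
  [2] addr=0x13b blk=39 s=7: MISS | VC [31]
  [3] addr=0xf8 blk=31 s=7: VC-HIT | VC [39]
  [4] addr=0xf9 blk=31 s=7: L1-HIT | VC [39]
  [5] addr=0xf8 blk=31 s=7: L1-HIT | VC [39]
  [6] addr=0x1fb blk=63 s=7: MISS | VC [39, 31]
  [7] addr=0x94 blk=18 s=2: MISS | VC [39, 31]
  [8] addr=0x16b blk=45 s=5: MISS | VC [39, 31]
  [9] addr=0x1fd blk=63 s=7: L1-HIT | VC [39, 31]
  [10] addr=0x41 blk=8 s=0: MISS | VC [39, 31]
  [11] addr=0xfa blk=31 s=7: VC-HIT | VC [39, 63]
  [12] addr=0x169 blk=45 s=5: L1-HIT | VC [39, 63]
  [13] addr=0x1f8 blk=63 s=7: VC-HIT | VC [39, 31]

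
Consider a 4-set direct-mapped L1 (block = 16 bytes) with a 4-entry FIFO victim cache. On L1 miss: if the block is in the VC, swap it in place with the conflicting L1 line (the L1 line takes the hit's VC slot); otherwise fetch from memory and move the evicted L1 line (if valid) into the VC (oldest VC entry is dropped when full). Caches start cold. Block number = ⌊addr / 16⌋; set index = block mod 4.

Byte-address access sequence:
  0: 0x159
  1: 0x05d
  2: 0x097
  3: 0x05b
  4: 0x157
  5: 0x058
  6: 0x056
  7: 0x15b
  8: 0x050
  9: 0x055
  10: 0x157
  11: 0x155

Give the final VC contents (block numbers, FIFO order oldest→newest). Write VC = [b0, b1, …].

  [0] addr=0x159 blk=21 s=1: MISS | VC []
  [1] addr=0x5d blk=5 s=1: MISS | VC [21]
  [2] addr=0x97 blk=9 s=1: MISS | VC [21, 5]
  [3] addr=0x5b blk=5 s=1: VC-HIT | VC [21, 9]
  [4] addr=0x157 blk=21 s=1: VC-HIT | VC [5, 9]
  [5] addr=0x58 blk=5 s=1: VC-HIT | VC [21, 9]
  [6] addr=0x56 blk=5 s=1: L1-HIT | VC [21, 9]
  [7] addr=0x15b blk=21 s=1: VC-HIT | VC [5, 9]
  [8] addr=0x50 blk=5 s=1: VC-HIT | VC [21, 9]
  [9] addr=0x55 blk=5 s=1: L1-HIT | VC [21, 9]
  [10] addr=0x157 blk=21 s=1: VC-HIT | VC [5, 9]
  [11] addr=0x155 blk=21 s=1: L1-HIT | VC [5, 9]

VC = [5, 9]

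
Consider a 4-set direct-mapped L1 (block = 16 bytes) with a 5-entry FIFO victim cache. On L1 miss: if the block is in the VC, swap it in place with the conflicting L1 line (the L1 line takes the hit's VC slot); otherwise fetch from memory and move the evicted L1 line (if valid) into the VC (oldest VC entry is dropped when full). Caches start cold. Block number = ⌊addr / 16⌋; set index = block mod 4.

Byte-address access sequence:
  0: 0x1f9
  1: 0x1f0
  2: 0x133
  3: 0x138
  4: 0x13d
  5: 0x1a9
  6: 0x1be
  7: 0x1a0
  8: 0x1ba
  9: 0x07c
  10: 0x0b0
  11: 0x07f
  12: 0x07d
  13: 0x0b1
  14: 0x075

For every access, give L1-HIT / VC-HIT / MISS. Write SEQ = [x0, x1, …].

  [0] addr=0x1f9 blk=31 s=3: MISS | VC []
  [1] addr=0x1f0 blk=31 s=3: L1-HIT | VC []
  [2] addr=0x133 blk=19 s=3: MISS | VC [31]
  [3] addr=0x138 blk=19 s=3: L1-HIT | VC [31]
  [4] addr=0x13d blk=19 s=3: L1-HIT | VC [31]
  [5] addr=0x1a9 blk=26 s=2: MISS | VC [31]
  [6] addr=0x1be blk=27 s=3: MISS | VC [31, 19]
  [7] addr=0x1a0 blk=26 s=2: L1-HIT | VC [31, 19]
  [8] addr=0x1ba blk=27 s=3: L1-HIT | VC [31, 19]
  [9] addr=0x7c blk=7 s=3: MISS | VC [31, 19, 27]
  [10] addr=0xb0 blk=11 s=3: MISS | VC [31, 19, 27, 7]
  [11] addr=0x7f blk=7 s=3: VC-HIT | VC [31, 19, 27, 11]
  [12] addr=0x7d blk=7 s=3: L1-HIT | VC [31, 19, 27, 11]
  [13] addr=0xb1 blk=11 s=3: VC-HIT | VC [31, 19, 27, 7]
  [14] addr=0x75 blk=7 s=3: VC-HIT | VC [31, 19, 27, 11]

SEQ = [MISS, L1-HIT, MISS, L1-HIT, L1-HIT, MISS, MISS, L1-HIT, L1-HIT, MISS, MISS, VC-HIT, L1-HIT, VC-HIT, VC-HIT]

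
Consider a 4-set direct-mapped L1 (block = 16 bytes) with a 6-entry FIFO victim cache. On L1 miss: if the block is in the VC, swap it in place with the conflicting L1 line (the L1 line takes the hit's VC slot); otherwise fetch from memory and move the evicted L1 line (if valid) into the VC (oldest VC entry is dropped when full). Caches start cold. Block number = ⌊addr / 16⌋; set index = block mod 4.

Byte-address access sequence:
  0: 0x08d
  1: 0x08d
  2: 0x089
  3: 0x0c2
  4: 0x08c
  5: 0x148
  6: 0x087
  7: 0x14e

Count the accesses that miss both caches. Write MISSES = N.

MISSES = 3

0: 0x8d (blk 8, set 0) → MISS  vc=[]
1: 0x8d (blk 8, set 0) → L1-HIT  vc=[]
2: 0x89 (blk 8, set 0) → L1-HIT  vc=[]
3: 0xc2 (blk 12, set 0) → MISS  vc=[8]
4: 0x8c (blk 8, set 0) → VC-HIT  vc=[12]
5: 0x148 (blk 20, set 0) → MISS  vc=[12, 8]
6: 0x87 (blk 8, set 0) → VC-HIT  vc=[12, 20]
7: 0x14e (blk 20, set 0) → VC-HIT  vc=[12, 8]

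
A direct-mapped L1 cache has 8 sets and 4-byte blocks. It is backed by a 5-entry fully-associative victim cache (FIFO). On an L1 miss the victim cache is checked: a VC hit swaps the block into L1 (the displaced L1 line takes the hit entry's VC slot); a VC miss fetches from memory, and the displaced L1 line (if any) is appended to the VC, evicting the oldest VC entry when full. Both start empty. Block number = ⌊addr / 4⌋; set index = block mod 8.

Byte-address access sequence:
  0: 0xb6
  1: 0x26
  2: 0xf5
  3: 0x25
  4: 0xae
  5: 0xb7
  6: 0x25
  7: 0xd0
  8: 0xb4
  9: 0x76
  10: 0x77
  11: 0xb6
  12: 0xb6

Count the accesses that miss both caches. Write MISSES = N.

MISSES = 6

  [0] addr=0xb6 blk=45 s=5: MISS | VC []
  [1] addr=0x26 blk=9 s=1: MISS | VC []
  [2] addr=0xf5 blk=61 s=5: MISS | VC [45]
  [3] addr=0x25 blk=9 s=1: L1-HIT | VC [45]
  [4] addr=0xae blk=43 s=3: MISS | VC [45]
  [5] addr=0xb7 blk=45 s=5: VC-HIT | VC [61]
  [6] addr=0x25 blk=9 s=1: L1-HIT | VC [61]
  [7] addr=0xd0 blk=52 s=4: MISS | VC [61]
  [8] addr=0xb4 blk=45 s=5: L1-HIT | VC [61]
  [9] addr=0x76 blk=29 s=5: MISS | VC [61, 45]
  [10] addr=0x77 blk=29 s=5: L1-HIT | VC [61, 45]
  [11] addr=0xb6 blk=45 s=5: VC-HIT | VC [61, 29]
  [12] addr=0xb6 blk=45 s=5: L1-HIT | VC [61, 29]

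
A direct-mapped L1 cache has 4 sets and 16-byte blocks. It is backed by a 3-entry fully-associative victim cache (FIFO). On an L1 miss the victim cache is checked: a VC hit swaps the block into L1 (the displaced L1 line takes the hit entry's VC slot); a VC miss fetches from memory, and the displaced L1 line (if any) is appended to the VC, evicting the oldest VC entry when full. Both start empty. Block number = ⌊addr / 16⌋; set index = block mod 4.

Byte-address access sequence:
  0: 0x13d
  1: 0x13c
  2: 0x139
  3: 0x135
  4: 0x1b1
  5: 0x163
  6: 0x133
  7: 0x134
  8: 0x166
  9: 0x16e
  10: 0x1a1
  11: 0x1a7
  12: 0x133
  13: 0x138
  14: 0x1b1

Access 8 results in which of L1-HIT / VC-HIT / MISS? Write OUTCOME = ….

  [0] addr=0x13d blk=19 s=3: MISS | VC []
  [1] addr=0x13c blk=19 s=3: L1-HIT | VC []
  [2] addr=0x139 blk=19 s=3: L1-HIT | VC []
  [3] addr=0x135 blk=19 s=3: L1-HIT | VC []
  [4] addr=0x1b1 blk=27 s=3: MISS | VC [19]
  [5] addr=0x163 blk=22 s=2: MISS | VC [19]
  [6] addr=0x133 blk=19 s=3: VC-HIT | VC [27]
  [7] addr=0x134 blk=19 s=3: L1-HIT | VC [27]
  [8] addr=0x166 blk=22 s=2: L1-HIT | VC [27]
  [9] addr=0x16e blk=22 s=2: L1-HIT | VC [27]
  [10] addr=0x1a1 blk=26 s=2: MISS | VC [27, 22]
  [11] addr=0x1a7 blk=26 s=2: L1-HIT | VC [27, 22]
  [12] addr=0x133 blk=19 s=3: L1-HIT | VC [27, 22]
  [13] addr=0x138 blk=19 s=3: L1-HIT | VC [27, 22]
  [14] addr=0x1b1 blk=27 s=3: VC-HIT | VC [19, 22]

OUTCOME = L1-HIT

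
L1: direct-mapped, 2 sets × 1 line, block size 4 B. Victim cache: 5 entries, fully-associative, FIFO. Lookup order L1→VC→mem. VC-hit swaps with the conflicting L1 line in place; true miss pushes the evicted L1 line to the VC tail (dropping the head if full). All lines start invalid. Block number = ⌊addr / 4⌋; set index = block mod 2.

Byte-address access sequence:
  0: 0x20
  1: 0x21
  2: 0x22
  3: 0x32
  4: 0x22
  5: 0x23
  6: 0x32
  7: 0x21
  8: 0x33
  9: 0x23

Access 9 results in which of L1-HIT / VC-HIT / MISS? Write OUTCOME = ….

OUTCOME = VC-HIT

0: 0x20 (blk 8, set 0) → MISS  vc=[]
1: 0x21 (blk 8, set 0) → L1-HIT  vc=[]
2: 0x22 (blk 8, set 0) → L1-HIT  vc=[]
3: 0x32 (blk 12, set 0) → MISS  vc=[8]
4: 0x22 (blk 8, set 0) → VC-HIT  vc=[12]
5: 0x23 (blk 8, set 0) → L1-HIT  vc=[12]
6: 0x32 (blk 12, set 0) → VC-HIT  vc=[8]
7: 0x21 (blk 8, set 0) → VC-HIT  vc=[12]
8: 0x33 (blk 12, set 0) → VC-HIT  vc=[8]
9: 0x23 (blk 8, set 0) → VC-HIT  vc=[12]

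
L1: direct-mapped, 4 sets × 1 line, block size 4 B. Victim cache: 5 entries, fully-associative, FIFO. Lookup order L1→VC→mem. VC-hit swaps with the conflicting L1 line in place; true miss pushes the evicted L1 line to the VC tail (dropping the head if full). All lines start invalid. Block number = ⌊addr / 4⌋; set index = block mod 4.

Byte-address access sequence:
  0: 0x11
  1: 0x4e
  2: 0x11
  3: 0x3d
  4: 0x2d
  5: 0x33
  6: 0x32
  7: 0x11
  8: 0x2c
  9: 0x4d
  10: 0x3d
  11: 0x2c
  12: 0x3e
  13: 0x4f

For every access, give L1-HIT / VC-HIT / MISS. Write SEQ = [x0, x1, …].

  [0] addr=0x11 blk=4 s=0: MISS | VC []
  [1] addr=0x4e blk=19 s=3: MISS | VC []
  [2] addr=0x11 blk=4 s=0: L1-HIT | VC []
  [3] addr=0x3d blk=15 s=3: MISS | VC [19]
  [4] addr=0x2d blk=11 s=3: MISS | VC [19, 15]
  [5] addr=0x33 blk=12 s=0: MISS | VC [19, 15, 4]
  [6] addr=0x32 blk=12 s=0: L1-HIT | VC [19, 15, 4]
  [7] addr=0x11 blk=4 s=0: VC-HIT | VC [19, 15, 12]
  [8] addr=0x2c blk=11 s=3: L1-HIT | VC [19, 15, 12]
  [9] addr=0x4d blk=19 s=3: VC-HIT | VC [11, 15, 12]
  [10] addr=0x3d blk=15 s=3: VC-HIT | VC [11, 19, 12]
  [11] addr=0x2c blk=11 s=3: VC-HIT | VC [15, 19, 12]
  [12] addr=0x3e blk=15 s=3: VC-HIT | VC [11, 19, 12]
  [13] addr=0x4f blk=19 s=3: VC-HIT | VC [11, 15, 12]

SEQ = [MISS, MISS, L1-HIT, MISS, MISS, MISS, L1-HIT, VC-HIT, L1-HIT, VC-HIT, VC-HIT, VC-HIT, VC-HIT, VC-HIT]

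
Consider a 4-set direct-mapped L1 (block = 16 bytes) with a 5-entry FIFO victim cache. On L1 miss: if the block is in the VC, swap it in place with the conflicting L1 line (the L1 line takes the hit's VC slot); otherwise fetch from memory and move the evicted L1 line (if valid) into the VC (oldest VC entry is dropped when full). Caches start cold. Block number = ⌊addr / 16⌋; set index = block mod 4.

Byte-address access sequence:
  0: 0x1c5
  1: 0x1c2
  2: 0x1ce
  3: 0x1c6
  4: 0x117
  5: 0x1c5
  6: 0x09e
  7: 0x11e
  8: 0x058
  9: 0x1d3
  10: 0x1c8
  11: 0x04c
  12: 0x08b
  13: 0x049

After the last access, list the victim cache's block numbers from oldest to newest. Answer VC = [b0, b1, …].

VC = [9, 17, 5, 28, 8]

  [0] addr=0x1c5 blk=28 s=0: MISS | VC []
  [1] addr=0x1c2 blk=28 s=0: L1-HIT | VC []
  [2] addr=0x1ce blk=28 s=0: L1-HIT | VC []
  [3] addr=0x1c6 blk=28 s=0: L1-HIT | VC []
  [4] addr=0x117 blk=17 s=1: MISS | VC []
  [5] addr=0x1c5 blk=28 s=0: L1-HIT | VC []
  [6] addr=0x9e blk=9 s=1: MISS | VC [17]
  [7] addr=0x11e blk=17 s=1: VC-HIT | VC [9]
  [8] addr=0x58 blk=5 s=1: MISS | VC [9, 17]
  [9] addr=0x1d3 blk=29 s=1: MISS | VC [9, 17, 5]
  [10] addr=0x1c8 blk=28 s=0: L1-HIT | VC [9, 17, 5]
  [11] addr=0x4c blk=4 s=0: MISS | VC [9, 17, 5, 28]
  [12] addr=0x8b blk=8 s=0: MISS | VC [9, 17, 5, 28, 4]
  [13] addr=0x49 blk=4 s=0: VC-HIT | VC [9, 17, 5, 28, 8]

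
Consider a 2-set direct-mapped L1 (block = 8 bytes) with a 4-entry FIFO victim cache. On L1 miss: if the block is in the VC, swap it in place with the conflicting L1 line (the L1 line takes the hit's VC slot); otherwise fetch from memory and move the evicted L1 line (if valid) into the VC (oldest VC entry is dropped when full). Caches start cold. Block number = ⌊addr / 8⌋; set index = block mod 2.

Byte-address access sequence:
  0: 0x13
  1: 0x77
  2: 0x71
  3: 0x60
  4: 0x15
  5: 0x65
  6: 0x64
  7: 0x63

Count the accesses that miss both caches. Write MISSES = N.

#0 0x13→b2/s0 MISS; vc=[]
#1 0x77→b14/s0 MISS; vc=[2]
#2 0x71→b14/s0 L1-HIT; vc=[2]
#3 0x60→b12/s0 MISS; vc=[2,14]
#4 0x15→b2/s0 VC-HIT; vc=[12,14]
#5 0x65→b12/s0 VC-HIT; vc=[2,14]
#6 0x64→b12/s0 L1-HIT; vc=[2,14]
#7 0x63→b12/s0 L1-HIT; vc=[2,14]

MISSES = 3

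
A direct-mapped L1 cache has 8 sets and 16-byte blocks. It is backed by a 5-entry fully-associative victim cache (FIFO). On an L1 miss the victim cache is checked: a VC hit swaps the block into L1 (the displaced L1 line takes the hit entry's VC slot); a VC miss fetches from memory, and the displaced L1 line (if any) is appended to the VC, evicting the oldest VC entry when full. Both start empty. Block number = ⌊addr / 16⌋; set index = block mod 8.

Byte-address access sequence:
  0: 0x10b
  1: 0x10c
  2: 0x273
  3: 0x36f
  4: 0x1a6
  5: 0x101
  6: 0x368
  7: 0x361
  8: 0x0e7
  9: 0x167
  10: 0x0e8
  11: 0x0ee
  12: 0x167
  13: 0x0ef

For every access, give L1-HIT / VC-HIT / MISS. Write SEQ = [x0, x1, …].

SEQ = [MISS, L1-HIT, MISS, MISS, MISS, L1-HIT, L1-HIT, L1-HIT, MISS, MISS, VC-HIT, L1-HIT, VC-HIT, VC-HIT]

0: 0x10b (blk 16, set 0) → MISS  vc=[]
1: 0x10c (blk 16, set 0) → L1-HIT  vc=[]
2: 0x273 (blk 39, set 7) → MISS  vc=[]
3: 0x36f (blk 54, set 6) → MISS  vc=[]
4: 0x1a6 (blk 26, set 2) → MISS  vc=[]
5: 0x101 (blk 16, set 0) → L1-HIT  vc=[]
6: 0x368 (blk 54, set 6) → L1-HIT  vc=[]
7: 0x361 (blk 54, set 6) → L1-HIT  vc=[]
8: 0xe7 (blk 14, set 6) → MISS  vc=[54]
9: 0x167 (blk 22, set 6) → MISS  vc=[54, 14]
10: 0xe8 (blk 14, set 6) → VC-HIT  vc=[54, 22]
11: 0xee (blk 14, set 6) → L1-HIT  vc=[54, 22]
12: 0x167 (blk 22, set 6) → VC-HIT  vc=[54, 14]
13: 0xef (blk 14, set 6) → VC-HIT  vc=[54, 22]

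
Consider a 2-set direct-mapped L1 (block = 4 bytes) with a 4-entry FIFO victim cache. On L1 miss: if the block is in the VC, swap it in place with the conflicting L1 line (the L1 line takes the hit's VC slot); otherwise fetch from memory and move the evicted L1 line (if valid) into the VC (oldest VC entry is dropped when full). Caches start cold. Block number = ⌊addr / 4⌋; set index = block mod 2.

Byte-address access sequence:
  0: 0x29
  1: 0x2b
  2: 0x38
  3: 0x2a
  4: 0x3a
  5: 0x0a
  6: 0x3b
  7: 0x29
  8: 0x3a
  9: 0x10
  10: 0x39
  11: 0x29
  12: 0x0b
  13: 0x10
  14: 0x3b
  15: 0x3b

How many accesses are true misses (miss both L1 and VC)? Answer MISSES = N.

MISSES = 4

#0 0x29→b10/s0 MISS; vc=[]
#1 0x2b→b10/s0 L1-HIT; vc=[]
#2 0x38→b14/s0 MISS; vc=[10]
#3 0x2a→b10/s0 VC-HIT; vc=[14]
#4 0x3a→b14/s0 VC-HIT; vc=[10]
#5 0xa→b2/s0 MISS; vc=[10,14]
#6 0x3b→b14/s0 VC-HIT; vc=[10,2]
#7 0x29→b10/s0 VC-HIT; vc=[14,2]
#8 0x3a→b14/s0 VC-HIT; vc=[10,2]
#9 0x10→b4/s0 MISS; vc=[10,2,14]
#10 0x39→b14/s0 VC-HIT; vc=[10,2,4]
#11 0x29→b10/s0 VC-HIT; vc=[14,2,4]
#12 0xb→b2/s0 VC-HIT; vc=[14,10,4]
#13 0x10→b4/s0 VC-HIT; vc=[14,10,2]
#14 0x3b→b14/s0 VC-HIT; vc=[4,10,2]
#15 0x3b→b14/s0 L1-HIT; vc=[4,10,2]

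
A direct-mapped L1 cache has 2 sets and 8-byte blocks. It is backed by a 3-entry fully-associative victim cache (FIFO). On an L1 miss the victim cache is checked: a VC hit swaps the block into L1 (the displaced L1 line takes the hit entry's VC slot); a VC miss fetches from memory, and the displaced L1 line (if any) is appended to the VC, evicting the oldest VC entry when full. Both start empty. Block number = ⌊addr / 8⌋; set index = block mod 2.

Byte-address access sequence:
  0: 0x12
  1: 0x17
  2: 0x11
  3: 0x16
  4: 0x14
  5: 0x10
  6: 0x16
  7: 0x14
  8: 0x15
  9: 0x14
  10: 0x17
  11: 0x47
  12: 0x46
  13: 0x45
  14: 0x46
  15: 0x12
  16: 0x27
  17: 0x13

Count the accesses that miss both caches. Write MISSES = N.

MISSES = 3

  [0] addr=0x12 blk=2 s=0: MISS | VC []
  [1] addr=0x17 blk=2 s=0: L1-HIT | VC []
  [2] addr=0x11 blk=2 s=0: L1-HIT | VC []
  [3] addr=0x16 blk=2 s=0: L1-HIT | VC []
  [4] addr=0x14 blk=2 s=0: L1-HIT | VC []
  [5] addr=0x10 blk=2 s=0: L1-HIT | VC []
  [6] addr=0x16 blk=2 s=0: L1-HIT | VC []
  [7] addr=0x14 blk=2 s=0: L1-HIT | VC []
  [8] addr=0x15 blk=2 s=0: L1-HIT | VC []
  [9] addr=0x14 blk=2 s=0: L1-HIT | VC []
  [10] addr=0x17 blk=2 s=0: L1-HIT | VC []
  [11] addr=0x47 blk=8 s=0: MISS | VC [2]
  [12] addr=0x46 blk=8 s=0: L1-HIT | VC [2]
  [13] addr=0x45 blk=8 s=0: L1-HIT | VC [2]
  [14] addr=0x46 blk=8 s=0: L1-HIT | VC [2]
  [15] addr=0x12 blk=2 s=0: VC-HIT | VC [8]
  [16] addr=0x27 blk=4 s=0: MISS | VC [8, 2]
  [17] addr=0x13 blk=2 s=0: VC-HIT | VC [8, 4]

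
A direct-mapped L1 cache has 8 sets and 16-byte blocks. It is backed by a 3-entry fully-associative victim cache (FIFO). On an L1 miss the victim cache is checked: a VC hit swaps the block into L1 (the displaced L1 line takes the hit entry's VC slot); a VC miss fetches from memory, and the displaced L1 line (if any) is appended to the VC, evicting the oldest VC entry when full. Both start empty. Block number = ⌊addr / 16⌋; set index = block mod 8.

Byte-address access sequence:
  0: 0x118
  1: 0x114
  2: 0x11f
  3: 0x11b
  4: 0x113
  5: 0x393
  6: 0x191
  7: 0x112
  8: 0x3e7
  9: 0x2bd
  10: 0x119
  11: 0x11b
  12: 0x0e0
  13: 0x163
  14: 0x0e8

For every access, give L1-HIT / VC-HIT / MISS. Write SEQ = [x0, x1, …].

SEQ = [MISS, L1-HIT, L1-HIT, L1-HIT, L1-HIT, MISS, MISS, VC-HIT, MISS, MISS, L1-HIT, L1-HIT, MISS, MISS, VC-HIT]

0: 0x118 (blk 17, set 1) → MISS  vc=[]
1: 0x114 (blk 17, set 1) → L1-HIT  vc=[]
2: 0x11f (blk 17, set 1) → L1-HIT  vc=[]
3: 0x11b (blk 17, set 1) → L1-HIT  vc=[]
4: 0x113 (blk 17, set 1) → L1-HIT  vc=[]
5: 0x393 (blk 57, set 1) → MISS  vc=[17]
6: 0x191 (blk 25, set 1) → MISS  vc=[17, 57]
7: 0x112 (blk 17, set 1) → VC-HIT  vc=[25, 57]
8: 0x3e7 (blk 62, set 6) → MISS  vc=[25, 57]
9: 0x2bd (blk 43, set 3) → MISS  vc=[25, 57]
10: 0x119 (blk 17, set 1) → L1-HIT  vc=[25, 57]
11: 0x11b (blk 17, set 1) → L1-HIT  vc=[25, 57]
12: 0xe0 (blk 14, set 6) → MISS  vc=[25, 57, 62]
13: 0x163 (blk 22, set 6) → MISS  vc=[57, 62, 14]
14: 0xe8 (blk 14, set 6) → VC-HIT  vc=[57, 62, 22]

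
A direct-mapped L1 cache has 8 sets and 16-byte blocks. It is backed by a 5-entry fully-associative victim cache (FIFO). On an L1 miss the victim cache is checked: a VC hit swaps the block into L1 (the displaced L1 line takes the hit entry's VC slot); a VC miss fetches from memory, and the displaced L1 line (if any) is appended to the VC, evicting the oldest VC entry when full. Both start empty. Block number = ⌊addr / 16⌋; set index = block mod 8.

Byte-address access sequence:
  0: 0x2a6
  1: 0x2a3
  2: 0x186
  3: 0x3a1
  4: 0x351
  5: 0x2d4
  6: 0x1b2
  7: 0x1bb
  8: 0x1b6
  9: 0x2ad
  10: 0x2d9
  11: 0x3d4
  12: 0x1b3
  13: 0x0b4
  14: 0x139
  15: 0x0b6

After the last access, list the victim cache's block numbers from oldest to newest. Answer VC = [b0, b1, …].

0: 0x2a6 (blk 42, set 2) → MISS  vc=[]
1: 0x2a3 (blk 42, set 2) → L1-HIT  vc=[]
2: 0x186 (blk 24, set 0) → MISS  vc=[]
3: 0x3a1 (blk 58, set 2) → MISS  vc=[42]
4: 0x351 (blk 53, set 5) → MISS  vc=[42]
5: 0x2d4 (blk 45, set 5) → MISS  vc=[42, 53]
6: 0x1b2 (blk 27, set 3) → MISS  vc=[42, 53]
7: 0x1bb (blk 27, set 3) → L1-HIT  vc=[42, 53]
8: 0x1b6 (blk 27, set 3) → L1-HIT  vc=[42, 53]
9: 0x2ad (blk 42, set 2) → VC-HIT  vc=[58, 53]
10: 0x2d9 (blk 45, set 5) → L1-HIT  vc=[58, 53]
11: 0x3d4 (blk 61, set 5) → MISS  vc=[58, 53, 45]
12: 0x1b3 (blk 27, set 3) → L1-HIT  vc=[58, 53, 45]
13: 0xb4 (blk 11, set 3) → MISS  vc=[58, 53, 45, 27]
14: 0x139 (blk 19, set 3) → MISS  vc=[58, 53, 45, 27, 11]
15: 0xb6 (blk 11, set 3) → VC-HIT  vc=[58, 53, 45, 27, 19]

VC = [58, 53, 45, 27, 19]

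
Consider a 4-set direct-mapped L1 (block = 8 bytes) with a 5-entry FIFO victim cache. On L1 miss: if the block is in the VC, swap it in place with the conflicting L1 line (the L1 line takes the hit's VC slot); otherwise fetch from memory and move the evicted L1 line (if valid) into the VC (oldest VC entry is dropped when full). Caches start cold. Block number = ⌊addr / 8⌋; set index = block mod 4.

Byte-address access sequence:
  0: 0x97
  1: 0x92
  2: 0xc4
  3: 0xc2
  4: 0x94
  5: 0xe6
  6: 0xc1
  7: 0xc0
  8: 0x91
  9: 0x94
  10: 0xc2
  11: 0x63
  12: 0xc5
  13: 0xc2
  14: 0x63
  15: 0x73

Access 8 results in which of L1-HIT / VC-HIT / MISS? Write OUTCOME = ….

0: 0x97 (blk 18, set 2) → MISS  vc=[]
1: 0x92 (blk 18, set 2) → L1-HIT  vc=[]
2: 0xc4 (blk 24, set 0) → MISS  vc=[]
3: 0xc2 (blk 24, set 0) → L1-HIT  vc=[]
4: 0x94 (blk 18, set 2) → L1-HIT  vc=[]
5: 0xe6 (blk 28, set 0) → MISS  vc=[24]
6: 0xc1 (blk 24, set 0) → VC-HIT  vc=[28]
7: 0xc0 (blk 24, set 0) → L1-HIT  vc=[28]
8: 0x91 (blk 18, set 2) → L1-HIT  vc=[28]
9: 0x94 (blk 18, set 2) → L1-HIT  vc=[28]
10: 0xc2 (blk 24, set 0) → L1-HIT  vc=[28]
11: 0x63 (blk 12, set 0) → MISS  vc=[28, 24]
12: 0xc5 (blk 24, set 0) → VC-HIT  vc=[28, 12]
13: 0xc2 (blk 24, set 0) → L1-HIT  vc=[28, 12]
14: 0x63 (blk 12, set 0) → VC-HIT  vc=[28, 24]
15: 0x73 (blk 14, set 2) → MISS  vc=[28, 24, 18]

OUTCOME = L1-HIT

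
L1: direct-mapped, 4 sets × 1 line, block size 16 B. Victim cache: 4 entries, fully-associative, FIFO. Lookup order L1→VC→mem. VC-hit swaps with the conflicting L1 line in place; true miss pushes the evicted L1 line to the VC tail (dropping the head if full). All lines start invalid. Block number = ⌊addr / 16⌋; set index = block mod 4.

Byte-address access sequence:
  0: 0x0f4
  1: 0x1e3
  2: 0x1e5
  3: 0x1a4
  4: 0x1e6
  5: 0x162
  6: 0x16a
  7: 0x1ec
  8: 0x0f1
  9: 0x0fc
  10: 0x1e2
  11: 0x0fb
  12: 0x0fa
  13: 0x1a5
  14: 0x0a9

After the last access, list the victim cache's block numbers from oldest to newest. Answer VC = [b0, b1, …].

VC = [30, 22, 26]

#0 0xf4→b15/s3 MISS; vc=[]
#1 0x1e3→b30/s2 MISS; vc=[]
#2 0x1e5→b30/s2 L1-HIT; vc=[]
#3 0x1a4→b26/s2 MISS; vc=[30]
#4 0x1e6→b30/s2 VC-HIT; vc=[26]
#5 0x162→b22/s2 MISS; vc=[26,30]
#6 0x16a→b22/s2 L1-HIT; vc=[26,30]
#7 0x1ec→b30/s2 VC-HIT; vc=[26,22]
#8 0xf1→b15/s3 L1-HIT; vc=[26,22]
#9 0xfc→b15/s3 L1-HIT; vc=[26,22]
#10 0x1e2→b30/s2 L1-HIT; vc=[26,22]
#11 0xfb→b15/s3 L1-HIT; vc=[26,22]
#12 0xfa→b15/s3 L1-HIT; vc=[26,22]
#13 0x1a5→b26/s2 VC-HIT; vc=[30,22]
#14 0xa9→b10/s2 MISS; vc=[30,22,26]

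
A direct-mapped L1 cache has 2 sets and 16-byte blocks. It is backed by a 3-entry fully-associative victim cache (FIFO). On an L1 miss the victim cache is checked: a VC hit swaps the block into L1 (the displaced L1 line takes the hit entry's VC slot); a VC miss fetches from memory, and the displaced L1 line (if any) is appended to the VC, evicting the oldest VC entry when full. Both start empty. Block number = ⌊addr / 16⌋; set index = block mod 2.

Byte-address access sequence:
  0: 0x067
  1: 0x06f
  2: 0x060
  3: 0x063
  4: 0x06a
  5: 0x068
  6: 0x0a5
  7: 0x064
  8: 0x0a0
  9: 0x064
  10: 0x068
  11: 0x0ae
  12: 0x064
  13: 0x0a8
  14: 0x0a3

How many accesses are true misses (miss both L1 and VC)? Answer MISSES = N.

MISSES = 2

  [0] addr=0x67 blk=6 s=0: MISS | VC []
  [1] addr=0x6f blk=6 s=0: L1-HIT | VC []
  [2] addr=0x60 blk=6 s=0: L1-HIT | VC []
  [3] addr=0x63 blk=6 s=0: L1-HIT | VC []
  [4] addr=0x6a blk=6 s=0: L1-HIT | VC []
  [5] addr=0x68 blk=6 s=0: L1-HIT | VC []
  [6] addr=0xa5 blk=10 s=0: MISS | VC [6]
  [7] addr=0x64 blk=6 s=0: VC-HIT | VC [10]
  [8] addr=0xa0 blk=10 s=0: VC-HIT | VC [6]
  [9] addr=0x64 blk=6 s=0: VC-HIT | VC [10]
  [10] addr=0x68 blk=6 s=0: L1-HIT | VC [10]
  [11] addr=0xae blk=10 s=0: VC-HIT | VC [6]
  [12] addr=0x64 blk=6 s=0: VC-HIT | VC [10]
  [13] addr=0xa8 blk=10 s=0: VC-HIT | VC [6]
  [14] addr=0xa3 blk=10 s=0: L1-HIT | VC [6]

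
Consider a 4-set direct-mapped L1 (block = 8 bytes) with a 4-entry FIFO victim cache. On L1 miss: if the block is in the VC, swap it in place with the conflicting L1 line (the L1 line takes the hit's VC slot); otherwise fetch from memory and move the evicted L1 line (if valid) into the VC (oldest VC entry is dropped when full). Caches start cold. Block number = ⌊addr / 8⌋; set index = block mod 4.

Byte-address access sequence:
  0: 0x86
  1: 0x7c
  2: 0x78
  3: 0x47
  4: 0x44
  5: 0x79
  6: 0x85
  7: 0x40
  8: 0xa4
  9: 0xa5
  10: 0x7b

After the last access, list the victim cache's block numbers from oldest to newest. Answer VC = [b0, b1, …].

VC = [16, 8]

0: 0x86 (blk 16, set 0) → MISS  vc=[]
1: 0x7c (blk 15, set 3) → MISS  vc=[]
2: 0x78 (blk 15, set 3) → L1-HIT  vc=[]
3: 0x47 (blk 8, set 0) → MISS  vc=[16]
4: 0x44 (blk 8, set 0) → L1-HIT  vc=[16]
5: 0x79 (blk 15, set 3) → L1-HIT  vc=[16]
6: 0x85 (blk 16, set 0) → VC-HIT  vc=[8]
7: 0x40 (blk 8, set 0) → VC-HIT  vc=[16]
8: 0xa4 (blk 20, set 0) → MISS  vc=[16, 8]
9: 0xa5 (blk 20, set 0) → L1-HIT  vc=[16, 8]
10: 0x7b (blk 15, set 3) → L1-HIT  vc=[16, 8]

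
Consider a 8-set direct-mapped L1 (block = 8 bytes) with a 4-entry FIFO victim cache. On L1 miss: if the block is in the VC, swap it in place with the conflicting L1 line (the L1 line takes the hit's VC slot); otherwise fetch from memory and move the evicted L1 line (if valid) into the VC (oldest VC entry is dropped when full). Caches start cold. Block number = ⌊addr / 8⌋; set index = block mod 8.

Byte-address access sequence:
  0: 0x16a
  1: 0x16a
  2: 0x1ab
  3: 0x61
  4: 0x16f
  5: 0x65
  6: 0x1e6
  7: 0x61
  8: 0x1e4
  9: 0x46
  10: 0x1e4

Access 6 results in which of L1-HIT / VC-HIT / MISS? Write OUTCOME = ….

OUTCOME = MISS

  [0] addr=0x16a blk=45 s=5: MISS | VC []
  [1] addr=0x16a blk=45 s=5: L1-HIT | VC []
  [2] addr=0x1ab blk=53 s=5: MISS | VC [45]
  [3] addr=0x61 blk=12 s=4: MISS | VC [45]
  [4] addr=0x16f blk=45 s=5: VC-HIT | VC [53]
  [5] addr=0x65 blk=12 s=4: L1-HIT | VC [53]
  [6] addr=0x1e6 blk=60 s=4: MISS | VC [53, 12]
  [7] addr=0x61 blk=12 s=4: VC-HIT | VC [53, 60]
  [8] addr=0x1e4 blk=60 s=4: VC-HIT | VC [53, 12]
  [9] addr=0x46 blk=8 s=0: MISS | VC [53, 12]
  [10] addr=0x1e4 blk=60 s=4: L1-HIT | VC [53, 12]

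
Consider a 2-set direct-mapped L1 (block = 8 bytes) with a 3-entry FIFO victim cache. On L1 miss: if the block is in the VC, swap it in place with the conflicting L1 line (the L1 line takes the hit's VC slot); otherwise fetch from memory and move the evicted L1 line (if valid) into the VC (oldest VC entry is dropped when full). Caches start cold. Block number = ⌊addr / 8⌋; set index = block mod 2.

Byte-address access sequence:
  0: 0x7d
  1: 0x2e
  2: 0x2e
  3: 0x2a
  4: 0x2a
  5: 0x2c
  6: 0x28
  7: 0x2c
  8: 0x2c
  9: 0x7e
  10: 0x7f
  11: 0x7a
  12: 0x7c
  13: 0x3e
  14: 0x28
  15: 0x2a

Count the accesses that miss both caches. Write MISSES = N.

MISSES = 3

#0 0x7d→b15/s1 MISS; vc=[]
#1 0x2e→b5/s1 MISS; vc=[15]
#2 0x2e→b5/s1 L1-HIT; vc=[15]
#3 0x2a→b5/s1 L1-HIT; vc=[15]
#4 0x2a→b5/s1 L1-HIT; vc=[15]
#5 0x2c→b5/s1 L1-HIT; vc=[15]
#6 0x28→b5/s1 L1-HIT; vc=[15]
#7 0x2c→b5/s1 L1-HIT; vc=[15]
#8 0x2c→b5/s1 L1-HIT; vc=[15]
#9 0x7e→b15/s1 VC-HIT; vc=[5]
#10 0x7f→b15/s1 L1-HIT; vc=[5]
#11 0x7a→b15/s1 L1-HIT; vc=[5]
#12 0x7c→b15/s1 L1-HIT; vc=[5]
#13 0x3e→b7/s1 MISS; vc=[5,15]
#14 0x28→b5/s1 VC-HIT; vc=[7,15]
#15 0x2a→b5/s1 L1-HIT; vc=[7,15]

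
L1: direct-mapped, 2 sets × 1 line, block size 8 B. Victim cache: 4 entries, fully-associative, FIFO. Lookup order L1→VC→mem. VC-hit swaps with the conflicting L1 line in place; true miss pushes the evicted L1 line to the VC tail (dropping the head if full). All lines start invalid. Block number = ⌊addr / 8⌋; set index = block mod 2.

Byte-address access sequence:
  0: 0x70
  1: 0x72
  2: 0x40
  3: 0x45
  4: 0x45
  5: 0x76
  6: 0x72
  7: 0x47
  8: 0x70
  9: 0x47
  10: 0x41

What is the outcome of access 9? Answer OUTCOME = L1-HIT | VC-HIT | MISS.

OUTCOME = VC-HIT

0: 0x70 (blk 14, set 0) → MISS  vc=[]
1: 0x72 (blk 14, set 0) → L1-HIT  vc=[]
2: 0x40 (blk 8, set 0) → MISS  vc=[14]
3: 0x45 (blk 8, set 0) → L1-HIT  vc=[14]
4: 0x45 (blk 8, set 0) → L1-HIT  vc=[14]
5: 0x76 (blk 14, set 0) → VC-HIT  vc=[8]
6: 0x72 (blk 14, set 0) → L1-HIT  vc=[8]
7: 0x47 (blk 8, set 0) → VC-HIT  vc=[14]
8: 0x70 (blk 14, set 0) → VC-HIT  vc=[8]
9: 0x47 (blk 8, set 0) → VC-HIT  vc=[14]
10: 0x41 (blk 8, set 0) → L1-HIT  vc=[14]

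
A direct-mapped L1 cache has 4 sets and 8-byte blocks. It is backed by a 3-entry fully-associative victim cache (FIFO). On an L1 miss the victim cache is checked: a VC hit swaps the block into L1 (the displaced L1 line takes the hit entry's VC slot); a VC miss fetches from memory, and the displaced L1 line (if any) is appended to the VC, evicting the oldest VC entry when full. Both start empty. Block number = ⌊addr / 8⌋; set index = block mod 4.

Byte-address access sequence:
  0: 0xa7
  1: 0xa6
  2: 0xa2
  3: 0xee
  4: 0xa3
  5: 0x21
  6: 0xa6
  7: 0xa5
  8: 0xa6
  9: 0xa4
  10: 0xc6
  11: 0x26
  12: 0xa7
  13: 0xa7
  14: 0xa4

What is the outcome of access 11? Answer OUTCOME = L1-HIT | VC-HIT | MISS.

0: 0xa7 (blk 20, set 0) → MISS  vc=[]
1: 0xa6 (blk 20, set 0) → L1-HIT  vc=[]
2: 0xa2 (blk 20, set 0) → L1-HIT  vc=[]
3: 0xee (blk 29, set 1) → MISS  vc=[]
4: 0xa3 (blk 20, set 0) → L1-HIT  vc=[]
5: 0x21 (blk 4, set 0) → MISS  vc=[20]
6: 0xa6 (blk 20, set 0) → VC-HIT  vc=[4]
7: 0xa5 (blk 20, set 0) → L1-HIT  vc=[4]
8: 0xa6 (blk 20, set 0) → L1-HIT  vc=[4]
9: 0xa4 (blk 20, set 0) → L1-HIT  vc=[4]
10: 0xc6 (blk 24, set 0) → MISS  vc=[4, 20]
11: 0x26 (blk 4, set 0) → VC-HIT  vc=[24, 20]
12: 0xa7 (blk 20, set 0) → VC-HIT  vc=[24, 4]
13: 0xa7 (blk 20, set 0) → L1-HIT  vc=[24, 4]
14: 0xa4 (blk 20, set 0) → L1-HIT  vc=[24, 4]

OUTCOME = VC-HIT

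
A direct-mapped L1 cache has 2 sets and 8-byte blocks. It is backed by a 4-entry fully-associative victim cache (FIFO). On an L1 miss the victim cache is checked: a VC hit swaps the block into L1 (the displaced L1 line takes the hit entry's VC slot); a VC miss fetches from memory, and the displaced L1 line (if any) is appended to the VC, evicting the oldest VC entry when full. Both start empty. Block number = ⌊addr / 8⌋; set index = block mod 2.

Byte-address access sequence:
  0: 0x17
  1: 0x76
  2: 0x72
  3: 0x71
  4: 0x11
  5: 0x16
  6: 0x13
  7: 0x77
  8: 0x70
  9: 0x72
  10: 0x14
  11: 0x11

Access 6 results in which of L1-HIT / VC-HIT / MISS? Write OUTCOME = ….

  [0] addr=0x17 blk=2 s=0: MISS | VC []
  [1] addr=0x76 blk=14 s=0: MISS | VC [2]
  [2] addr=0x72 blk=14 s=0: L1-HIT | VC [2]
  [3] addr=0x71 blk=14 s=0: L1-HIT | VC [2]
  [4] addr=0x11 blk=2 s=0: VC-HIT | VC [14]
  [5] addr=0x16 blk=2 s=0: L1-HIT | VC [14]
  [6] addr=0x13 blk=2 s=0: L1-HIT | VC [14]
  [7] addr=0x77 blk=14 s=0: VC-HIT | VC [2]
  [8] addr=0x70 blk=14 s=0: L1-HIT | VC [2]
  [9] addr=0x72 blk=14 s=0: L1-HIT | VC [2]
  [10] addr=0x14 blk=2 s=0: VC-HIT | VC [14]
  [11] addr=0x11 blk=2 s=0: L1-HIT | VC [14]

OUTCOME = L1-HIT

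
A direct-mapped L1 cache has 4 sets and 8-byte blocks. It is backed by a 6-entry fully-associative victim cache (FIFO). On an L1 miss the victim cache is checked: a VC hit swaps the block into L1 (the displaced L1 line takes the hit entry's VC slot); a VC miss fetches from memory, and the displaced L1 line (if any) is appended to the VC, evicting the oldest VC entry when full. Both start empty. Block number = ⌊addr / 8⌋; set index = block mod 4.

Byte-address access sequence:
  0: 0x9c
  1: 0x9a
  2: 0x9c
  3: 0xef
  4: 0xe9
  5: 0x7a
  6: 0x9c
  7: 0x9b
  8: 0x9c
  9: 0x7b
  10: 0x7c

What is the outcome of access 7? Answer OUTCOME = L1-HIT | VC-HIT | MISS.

OUTCOME = L1-HIT

0: 0x9c (blk 19, set 3) → MISS  vc=[]
1: 0x9a (blk 19, set 3) → L1-HIT  vc=[]
2: 0x9c (blk 19, set 3) → L1-HIT  vc=[]
3: 0xef (blk 29, set 1) → MISS  vc=[]
4: 0xe9 (blk 29, set 1) → L1-HIT  vc=[]
5: 0x7a (blk 15, set 3) → MISS  vc=[19]
6: 0x9c (blk 19, set 3) → VC-HIT  vc=[15]
7: 0x9b (blk 19, set 3) → L1-HIT  vc=[15]
8: 0x9c (blk 19, set 3) → L1-HIT  vc=[15]
9: 0x7b (blk 15, set 3) → VC-HIT  vc=[19]
10: 0x7c (blk 15, set 3) → L1-HIT  vc=[19]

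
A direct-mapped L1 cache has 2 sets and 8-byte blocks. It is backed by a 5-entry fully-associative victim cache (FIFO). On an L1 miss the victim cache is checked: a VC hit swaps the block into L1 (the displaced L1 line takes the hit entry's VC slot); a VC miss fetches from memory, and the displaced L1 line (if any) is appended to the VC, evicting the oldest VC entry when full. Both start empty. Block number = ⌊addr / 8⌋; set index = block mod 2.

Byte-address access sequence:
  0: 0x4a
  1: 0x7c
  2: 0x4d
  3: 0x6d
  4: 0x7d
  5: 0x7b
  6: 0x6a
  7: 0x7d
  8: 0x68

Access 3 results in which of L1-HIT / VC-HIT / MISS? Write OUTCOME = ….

#0 0x4a→b9/s1 MISS; vc=[]
#1 0x7c→b15/s1 MISS; vc=[9]
#2 0x4d→b9/s1 VC-HIT; vc=[15]
#3 0x6d→b13/s1 MISS; vc=[15,9]
#4 0x7d→b15/s1 VC-HIT; vc=[13,9]
#5 0x7b→b15/s1 L1-HIT; vc=[13,9]
#6 0x6a→b13/s1 VC-HIT; vc=[15,9]
#7 0x7d→b15/s1 VC-HIT; vc=[13,9]
#8 0x68→b13/s1 VC-HIT; vc=[15,9]

OUTCOME = MISS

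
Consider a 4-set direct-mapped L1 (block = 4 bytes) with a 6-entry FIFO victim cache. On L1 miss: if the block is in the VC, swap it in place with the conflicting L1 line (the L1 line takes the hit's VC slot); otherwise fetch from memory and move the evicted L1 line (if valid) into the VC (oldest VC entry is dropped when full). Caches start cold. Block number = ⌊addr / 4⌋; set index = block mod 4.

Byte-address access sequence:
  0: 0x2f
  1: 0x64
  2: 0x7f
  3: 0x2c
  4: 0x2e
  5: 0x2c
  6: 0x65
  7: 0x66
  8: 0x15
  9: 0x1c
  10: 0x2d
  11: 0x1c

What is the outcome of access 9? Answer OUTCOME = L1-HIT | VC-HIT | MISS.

0: 0x2f (blk 11, set 3) → MISS  vc=[]
1: 0x64 (blk 25, set 1) → MISS  vc=[]
2: 0x7f (blk 31, set 3) → MISS  vc=[11]
3: 0x2c (blk 11, set 3) → VC-HIT  vc=[31]
4: 0x2e (blk 11, set 3) → L1-HIT  vc=[31]
5: 0x2c (blk 11, set 3) → L1-HIT  vc=[31]
6: 0x65 (blk 25, set 1) → L1-HIT  vc=[31]
7: 0x66 (blk 25, set 1) → L1-HIT  vc=[31]
8: 0x15 (blk 5, set 1) → MISS  vc=[31, 25]
9: 0x1c (blk 7, set 3) → MISS  vc=[31, 25, 11]
10: 0x2d (blk 11, set 3) → VC-HIT  vc=[31, 25, 7]
11: 0x1c (blk 7, set 3) → VC-HIT  vc=[31, 25, 11]

OUTCOME = MISS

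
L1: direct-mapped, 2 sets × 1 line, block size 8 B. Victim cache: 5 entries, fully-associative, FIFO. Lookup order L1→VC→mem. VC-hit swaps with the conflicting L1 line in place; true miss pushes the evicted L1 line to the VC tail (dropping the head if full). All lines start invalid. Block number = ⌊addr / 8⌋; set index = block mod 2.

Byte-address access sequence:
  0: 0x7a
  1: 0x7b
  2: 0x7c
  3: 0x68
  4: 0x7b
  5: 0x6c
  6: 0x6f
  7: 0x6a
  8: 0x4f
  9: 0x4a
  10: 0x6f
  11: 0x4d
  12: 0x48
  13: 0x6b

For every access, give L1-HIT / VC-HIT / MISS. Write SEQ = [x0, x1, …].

SEQ = [MISS, L1-HIT, L1-HIT, MISS, VC-HIT, VC-HIT, L1-HIT, L1-HIT, MISS, L1-HIT, VC-HIT, VC-HIT, L1-HIT, VC-HIT]

#0 0x7a→b15/s1 MISS; vc=[]
#1 0x7b→b15/s1 L1-HIT; vc=[]
#2 0x7c→b15/s1 L1-HIT; vc=[]
#3 0x68→b13/s1 MISS; vc=[15]
#4 0x7b→b15/s1 VC-HIT; vc=[13]
#5 0x6c→b13/s1 VC-HIT; vc=[15]
#6 0x6f→b13/s1 L1-HIT; vc=[15]
#7 0x6a→b13/s1 L1-HIT; vc=[15]
#8 0x4f→b9/s1 MISS; vc=[15,13]
#9 0x4a→b9/s1 L1-HIT; vc=[15,13]
#10 0x6f→b13/s1 VC-HIT; vc=[15,9]
#11 0x4d→b9/s1 VC-HIT; vc=[15,13]
#12 0x48→b9/s1 L1-HIT; vc=[15,13]
#13 0x6b→b13/s1 VC-HIT; vc=[15,9]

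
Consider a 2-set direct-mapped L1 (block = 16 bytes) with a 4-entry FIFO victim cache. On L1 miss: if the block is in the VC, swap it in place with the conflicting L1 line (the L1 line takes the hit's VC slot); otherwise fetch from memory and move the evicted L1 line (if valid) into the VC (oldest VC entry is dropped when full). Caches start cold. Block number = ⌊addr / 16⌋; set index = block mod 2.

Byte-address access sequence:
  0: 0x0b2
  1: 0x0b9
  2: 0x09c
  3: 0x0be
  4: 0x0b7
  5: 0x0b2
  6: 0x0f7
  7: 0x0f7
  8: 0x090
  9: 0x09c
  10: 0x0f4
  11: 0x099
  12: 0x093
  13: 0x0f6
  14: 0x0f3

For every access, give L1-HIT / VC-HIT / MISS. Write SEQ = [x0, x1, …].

0: 0xb2 (blk 11, set 1) → MISS  vc=[]
1: 0xb9 (blk 11, set 1) → L1-HIT  vc=[]
2: 0x9c (blk 9, set 1) → MISS  vc=[11]
3: 0xbe (blk 11, set 1) → VC-HIT  vc=[9]
4: 0xb7 (blk 11, set 1) → L1-HIT  vc=[9]
5: 0xb2 (blk 11, set 1) → L1-HIT  vc=[9]
6: 0xf7 (blk 15, set 1) → MISS  vc=[9, 11]
7: 0xf7 (blk 15, set 1) → L1-HIT  vc=[9, 11]
8: 0x90 (blk 9, set 1) → VC-HIT  vc=[15, 11]
9: 0x9c (blk 9, set 1) → L1-HIT  vc=[15, 11]
10: 0xf4 (blk 15, set 1) → VC-HIT  vc=[9, 11]
11: 0x99 (blk 9, set 1) → VC-HIT  vc=[15, 11]
12: 0x93 (blk 9, set 1) → L1-HIT  vc=[15, 11]
13: 0xf6 (blk 15, set 1) → VC-HIT  vc=[9, 11]
14: 0xf3 (blk 15, set 1) → L1-HIT  vc=[9, 11]

SEQ = [MISS, L1-HIT, MISS, VC-HIT, L1-HIT, L1-HIT, MISS, L1-HIT, VC-HIT, L1-HIT, VC-HIT, VC-HIT, L1-HIT, VC-HIT, L1-HIT]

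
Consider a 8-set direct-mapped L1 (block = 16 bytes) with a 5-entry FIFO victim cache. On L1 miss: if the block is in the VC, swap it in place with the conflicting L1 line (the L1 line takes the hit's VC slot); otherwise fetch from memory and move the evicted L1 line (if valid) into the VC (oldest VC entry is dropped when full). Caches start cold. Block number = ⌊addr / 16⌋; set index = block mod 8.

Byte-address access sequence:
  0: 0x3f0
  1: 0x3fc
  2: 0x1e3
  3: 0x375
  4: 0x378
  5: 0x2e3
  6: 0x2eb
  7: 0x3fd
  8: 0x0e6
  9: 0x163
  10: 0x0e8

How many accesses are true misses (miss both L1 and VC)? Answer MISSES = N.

MISSES = 6

0: 0x3f0 (blk 63, set 7) → MISS  vc=[]
1: 0x3fc (blk 63, set 7) → L1-HIT  vc=[]
2: 0x1e3 (blk 30, set 6) → MISS  vc=[]
3: 0x375 (blk 55, set 7) → MISS  vc=[63]
4: 0x378 (blk 55, set 7) → L1-HIT  vc=[63]
5: 0x2e3 (blk 46, set 6) → MISS  vc=[63, 30]
6: 0x2eb (blk 46, set 6) → L1-HIT  vc=[63, 30]
7: 0x3fd (blk 63, set 7) → VC-HIT  vc=[55, 30]
8: 0xe6 (blk 14, set 6) → MISS  vc=[55, 30, 46]
9: 0x163 (blk 22, set 6) → MISS  vc=[55, 30, 46, 14]
10: 0xe8 (blk 14, set 6) → VC-HIT  vc=[55, 30, 46, 22]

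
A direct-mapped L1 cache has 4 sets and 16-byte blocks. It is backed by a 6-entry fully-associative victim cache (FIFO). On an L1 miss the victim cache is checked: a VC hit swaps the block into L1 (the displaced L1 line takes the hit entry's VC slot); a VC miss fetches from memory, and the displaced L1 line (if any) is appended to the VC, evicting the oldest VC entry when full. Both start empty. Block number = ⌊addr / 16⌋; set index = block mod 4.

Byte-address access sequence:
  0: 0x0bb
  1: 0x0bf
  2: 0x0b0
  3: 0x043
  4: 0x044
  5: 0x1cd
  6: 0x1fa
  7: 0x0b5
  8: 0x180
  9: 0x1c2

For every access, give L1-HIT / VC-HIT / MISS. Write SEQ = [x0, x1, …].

SEQ = [MISS, L1-HIT, L1-HIT, MISS, L1-HIT, MISS, MISS, VC-HIT, MISS, VC-HIT]

#0 0xbb→b11/s3 MISS; vc=[]
#1 0xbf→b11/s3 L1-HIT; vc=[]
#2 0xb0→b11/s3 L1-HIT; vc=[]
#3 0x43→b4/s0 MISS; vc=[]
#4 0x44→b4/s0 L1-HIT; vc=[]
#5 0x1cd→b28/s0 MISS; vc=[4]
#6 0x1fa→b31/s3 MISS; vc=[4,11]
#7 0xb5→b11/s3 VC-HIT; vc=[4,31]
#8 0x180→b24/s0 MISS; vc=[4,31,28]
#9 0x1c2→b28/s0 VC-HIT; vc=[4,31,24]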